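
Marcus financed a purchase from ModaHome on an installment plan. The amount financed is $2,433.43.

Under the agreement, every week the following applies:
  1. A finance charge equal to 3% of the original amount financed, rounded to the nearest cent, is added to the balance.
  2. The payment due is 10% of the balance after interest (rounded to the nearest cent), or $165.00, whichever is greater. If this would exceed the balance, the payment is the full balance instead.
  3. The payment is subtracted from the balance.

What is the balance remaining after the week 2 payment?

Week 1: $2,433.43 +$73.00 interest = $2,506.43; pay $250.64 → $2,255.79
Week 2: $2,255.79 +$73.00 interest = $2,328.79; pay $232.88 → $2,095.91

$2,095.91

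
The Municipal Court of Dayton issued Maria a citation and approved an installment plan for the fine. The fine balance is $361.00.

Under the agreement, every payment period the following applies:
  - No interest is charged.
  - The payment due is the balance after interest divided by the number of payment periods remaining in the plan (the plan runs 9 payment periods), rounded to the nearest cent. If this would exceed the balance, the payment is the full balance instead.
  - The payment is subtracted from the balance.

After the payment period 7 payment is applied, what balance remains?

$80.23

Payment period 1: opening $361.00; payment $40.11; balance $320.89
Payment period 2: opening $320.89; payment $40.11; balance $280.78
Payment period 3: opening $280.78; payment $40.11; balance $240.67
Payment period 4: opening $240.67; payment $40.11; balance $200.56
Payment period 5: opening $200.56; payment $40.11; balance $160.45
Payment period 6: opening $160.45; payment $40.11; balance $120.34
Payment period 7: opening $120.34; payment $40.11; balance $80.23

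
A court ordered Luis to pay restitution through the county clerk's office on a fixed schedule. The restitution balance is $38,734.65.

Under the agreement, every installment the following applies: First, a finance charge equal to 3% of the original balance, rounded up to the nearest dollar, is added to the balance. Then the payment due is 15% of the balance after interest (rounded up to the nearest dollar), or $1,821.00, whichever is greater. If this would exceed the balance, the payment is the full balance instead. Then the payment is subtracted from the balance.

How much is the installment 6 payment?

$3,303.00

# | Opening | Interest | Payment | End bal
1 | $38,734.65 | $1,163.00 | $5,985.00 | $33,912.65
2 | $33,912.65 | $1,163.00 | $5,262.00 | $29,813.65
3 | $29,813.65 | $1,163.00 | $4,647.00 | $26,329.65
4 | $26,329.65 | $1,163.00 | $4,124.00 | $23,368.65
5 | $23,368.65 | $1,163.00 | $3,680.00 | $20,851.65
6 | $20,851.65 | $1,163.00 | $3,303.00 | $18,711.65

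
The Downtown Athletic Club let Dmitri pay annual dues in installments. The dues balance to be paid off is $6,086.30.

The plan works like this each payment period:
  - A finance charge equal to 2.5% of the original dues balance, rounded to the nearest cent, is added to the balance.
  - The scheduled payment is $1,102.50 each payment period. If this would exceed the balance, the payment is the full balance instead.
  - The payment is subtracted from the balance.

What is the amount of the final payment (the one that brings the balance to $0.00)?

$536.42

Payment period 1: opening $6,086.30; interest $152.16 → $6,238.46; payment $1,102.50; balance $5,135.96
Payment period 2: opening $5,135.96; interest $152.16 → $5,288.12; payment $1,102.50; balance $4,185.62
Payment period 3: opening $4,185.62; interest $152.16 → $4,337.78; payment $1,102.50; balance $3,235.28
Payment period 4: opening $3,235.28; interest $152.16 → $3,387.44; payment $1,102.50; balance $2,284.94
Payment period 5: opening $2,284.94; interest $152.16 → $2,437.10; payment $1,102.50; balance $1,334.60
Payment period 6: opening $1,334.60; interest $152.16 → $1,486.76; payment $1,102.50; balance $384.26
Payment period 7: opening $384.26; interest $152.16 → $536.42; payment $536.42; balance $0.00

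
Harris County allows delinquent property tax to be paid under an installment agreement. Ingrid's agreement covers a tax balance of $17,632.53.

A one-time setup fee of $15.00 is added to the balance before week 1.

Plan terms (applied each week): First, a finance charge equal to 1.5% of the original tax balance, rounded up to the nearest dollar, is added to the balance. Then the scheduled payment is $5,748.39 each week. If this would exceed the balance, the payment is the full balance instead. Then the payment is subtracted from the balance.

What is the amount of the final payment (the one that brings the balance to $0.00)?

$1,462.36

# | Opening | Interest | Payment | End bal
1 | $17,647.53 | $265.00 | $5,748.39 | $12,164.14
2 | $12,164.14 | $265.00 | $5,748.39 | $6,680.75
3 | $6,680.75 | $265.00 | $5,748.39 | $1,197.36
4 | $1,197.36 | $265.00 | $1,462.36 | $0.00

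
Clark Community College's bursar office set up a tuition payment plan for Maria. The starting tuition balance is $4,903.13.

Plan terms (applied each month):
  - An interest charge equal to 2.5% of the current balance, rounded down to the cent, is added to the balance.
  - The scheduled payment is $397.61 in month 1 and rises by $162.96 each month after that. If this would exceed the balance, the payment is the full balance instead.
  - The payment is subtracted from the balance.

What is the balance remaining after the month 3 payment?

Month 1: $4,903.13 +$122.57 interest = $5,025.70; pay $397.61 → $4,628.09
Month 2: $4,628.09 +$115.70 interest = $4,743.79; pay $560.57 → $4,183.22
Month 3: $4,183.22 +$104.58 interest = $4,287.80; pay $723.53 → $3,564.27

$3,564.27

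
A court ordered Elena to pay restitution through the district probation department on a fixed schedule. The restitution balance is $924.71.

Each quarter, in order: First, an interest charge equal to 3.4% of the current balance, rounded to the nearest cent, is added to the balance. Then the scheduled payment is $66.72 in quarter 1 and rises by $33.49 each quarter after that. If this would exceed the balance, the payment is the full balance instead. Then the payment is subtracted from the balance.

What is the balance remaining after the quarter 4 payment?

Quarter 1: opening $924.71; interest $31.44 → $956.15; payment $66.72; balance $889.43
Quarter 2: opening $889.43; interest $30.24 → $919.67; payment $100.21; balance $819.46
Quarter 3: opening $819.46; interest $27.86 → $847.32; payment $133.70; balance $713.62
Quarter 4: opening $713.62; interest $24.26 → $737.88; payment $167.19; balance $570.69

$570.69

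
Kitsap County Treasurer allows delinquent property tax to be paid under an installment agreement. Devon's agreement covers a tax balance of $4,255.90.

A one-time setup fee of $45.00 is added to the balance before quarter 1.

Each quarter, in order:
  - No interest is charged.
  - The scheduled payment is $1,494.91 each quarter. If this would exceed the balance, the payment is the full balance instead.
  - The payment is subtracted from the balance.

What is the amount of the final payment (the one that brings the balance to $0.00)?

$1,311.08

Quarter 1: opening $4,300.90; payment $1,494.91; balance $2,805.99
Quarter 2: opening $2,805.99; payment $1,494.91; balance $1,311.08
Quarter 3: opening $1,311.08; payment $1,311.08; balance $0.00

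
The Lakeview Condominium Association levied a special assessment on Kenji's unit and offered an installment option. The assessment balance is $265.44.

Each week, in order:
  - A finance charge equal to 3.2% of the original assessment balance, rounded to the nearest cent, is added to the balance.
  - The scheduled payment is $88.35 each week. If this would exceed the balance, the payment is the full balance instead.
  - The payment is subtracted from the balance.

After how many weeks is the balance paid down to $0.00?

Week 1: opening $265.44; interest $8.49 → $273.93; payment $88.35; balance $185.58
Week 2: opening $185.58; interest $8.49 → $194.07; payment $88.35; balance $105.72
Week 3: opening $105.72; interest $8.49 → $114.21; payment $88.35; balance $25.86
Week 4: opening $25.86; interest $8.49 → $34.35; payment $34.35; balance $0.00
Balance reaches $0.00 in week 4.

4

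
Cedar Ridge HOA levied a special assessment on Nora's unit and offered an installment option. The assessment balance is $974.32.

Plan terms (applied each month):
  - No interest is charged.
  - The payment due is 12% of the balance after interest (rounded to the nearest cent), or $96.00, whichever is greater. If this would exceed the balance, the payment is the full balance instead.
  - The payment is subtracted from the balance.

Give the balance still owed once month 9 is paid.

$82.51

Month 1: opening $974.32; payment $116.92; balance $857.40
Month 2: opening $857.40; payment $102.89; balance $754.51
Month 3: opening $754.51; payment $96.00; balance $658.51
Month 4: opening $658.51; payment $96.00; balance $562.51
Month 5: opening $562.51; payment $96.00; balance $466.51
Month 6: opening $466.51; payment $96.00; balance $370.51
Month 7: opening $370.51; payment $96.00; balance $274.51
Month 8: opening $274.51; payment $96.00; balance $178.51
Month 9: opening $178.51; payment $96.00; balance $82.51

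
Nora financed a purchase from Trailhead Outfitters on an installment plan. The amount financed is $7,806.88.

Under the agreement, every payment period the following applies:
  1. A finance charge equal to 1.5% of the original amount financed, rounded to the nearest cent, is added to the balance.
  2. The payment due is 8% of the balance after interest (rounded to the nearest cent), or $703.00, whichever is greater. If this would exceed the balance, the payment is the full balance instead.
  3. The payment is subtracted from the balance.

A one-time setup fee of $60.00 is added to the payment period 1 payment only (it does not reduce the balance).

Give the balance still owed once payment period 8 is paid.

$3,119.68

Payment period 1: opening $7,806.88; interest $117.10 → $7,923.98; payment $703.00 (+ $60.00 fee); balance $7,220.98
Payment period 2: opening $7,220.98; interest $117.10 → $7,338.08; payment $703.00; balance $6,635.08
Payment period 3: opening $6,635.08; interest $117.10 → $6,752.18; payment $703.00; balance $6,049.18
Payment period 4: opening $6,049.18; interest $117.10 → $6,166.28; payment $703.00; balance $5,463.28
Payment period 5: opening $5,463.28; interest $117.10 → $5,580.38; payment $703.00; balance $4,877.38
Payment period 6: opening $4,877.38; interest $117.10 → $4,994.48; payment $703.00; balance $4,291.48
Payment period 7: opening $4,291.48; interest $117.10 → $4,408.58; payment $703.00; balance $3,705.58
Payment period 8: opening $3,705.58; interest $117.10 → $3,822.68; payment $703.00; balance $3,119.68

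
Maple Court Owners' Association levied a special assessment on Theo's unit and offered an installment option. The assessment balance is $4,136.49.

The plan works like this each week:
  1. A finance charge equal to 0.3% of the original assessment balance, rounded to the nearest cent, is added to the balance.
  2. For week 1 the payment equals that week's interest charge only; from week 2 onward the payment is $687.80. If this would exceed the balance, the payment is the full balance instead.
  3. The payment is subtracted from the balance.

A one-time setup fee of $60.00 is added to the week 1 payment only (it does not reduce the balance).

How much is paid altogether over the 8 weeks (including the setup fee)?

Week 1: $4,136.49 +$12.41 interest = $4,148.90; pay $12.41 (+ $60.00 fee) → $4,136.49
Week 2: $4,136.49 +$12.41 interest = $4,148.90; pay $687.80 → $3,461.10
Week 3: $3,461.10 +$12.41 interest = $3,473.51; pay $687.80 → $2,785.71
Week 4: $2,785.71 +$12.41 interest = $2,798.12; pay $687.80 → $2,110.32
Week 5: $2,110.32 +$12.41 interest = $2,122.73; pay $687.80 → $1,434.93
Week 6: $1,434.93 +$12.41 interest = $1,447.34; pay $687.80 → $759.54
Week 7: $759.54 +$12.41 interest = $771.95; pay $687.80 → $84.15
Week 8: $84.15 +$12.41 interest = $96.56; pay $96.56 → $0.00
Total paid: $4,295.77

$4,295.77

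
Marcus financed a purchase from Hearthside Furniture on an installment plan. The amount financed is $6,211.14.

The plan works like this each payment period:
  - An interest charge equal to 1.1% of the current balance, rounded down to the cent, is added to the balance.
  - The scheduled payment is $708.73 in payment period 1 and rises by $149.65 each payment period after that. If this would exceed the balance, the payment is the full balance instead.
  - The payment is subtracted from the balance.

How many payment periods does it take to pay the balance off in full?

# | Opening | Interest | Payment | End bal
1 | $6,211.14 | $68.32 | $708.73 | $5,570.73
2 | $5,570.73 | $61.27 | $858.38 | $4,773.62
3 | $4,773.62 | $52.50 | $1,008.03 | $3,818.09
4 | $3,818.09 | $41.99 | $1,157.68 | $2,702.40
5 | $2,702.40 | $29.72 | $1,307.33 | $1,424.79
6 | $1,424.79 | $15.67 | $1,440.46 | $0.00
Balance reaches $0.00 in payment period 6.

6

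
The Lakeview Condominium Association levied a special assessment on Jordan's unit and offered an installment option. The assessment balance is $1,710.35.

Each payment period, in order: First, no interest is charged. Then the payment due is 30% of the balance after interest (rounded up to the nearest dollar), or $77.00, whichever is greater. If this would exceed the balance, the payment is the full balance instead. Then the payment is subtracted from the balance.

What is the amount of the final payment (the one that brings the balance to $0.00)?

$46.35

# | Opening | Payment | End bal
1 | $1,710.35 | $514.00 | $1,196.35
2 | $1,196.35 | $359.00 | $837.35
3 | $837.35 | $252.00 | $585.35
4 | $585.35 | $176.00 | $409.35
5 | $409.35 | $123.00 | $286.35
6 | $286.35 | $86.00 | $200.35
7 | $200.35 | $77.00 | $123.35
8 | $123.35 | $77.00 | $46.35
9 | $46.35 | $46.35 | $0.00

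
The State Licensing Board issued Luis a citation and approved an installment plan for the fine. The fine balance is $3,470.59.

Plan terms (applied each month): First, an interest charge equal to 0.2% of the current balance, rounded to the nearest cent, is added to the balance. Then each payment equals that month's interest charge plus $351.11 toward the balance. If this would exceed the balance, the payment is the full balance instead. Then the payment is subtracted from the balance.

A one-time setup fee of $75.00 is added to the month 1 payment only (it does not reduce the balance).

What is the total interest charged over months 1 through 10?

Month 1: opening $3,470.59; interest $6.94 → $3,477.53; payment $358.05 (+ $75.00 fee); balance $3,119.48
Month 2: opening $3,119.48; interest $6.24 → $3,125.72; payment $357.35; balance $2,768.37
Month 3: opening $2,768.37; interest $5.54 → $2,773.91; payment $356.65; balance $2,417.26
Month 4: opening $2,417.26; interest $4.83 → $2,422.09; payment $355.94; balance $2,066.15
Month 5: opening $2,066.15; interest $4.13 → $2,070.28; payment $355.24; balance $1,715.04
Month 6: opening $1,715.04; interest $3.43 → $1,718.47; payment $354.54; balance $1,363.93
Month 7: opening $1,363.93; interest $2.73 → $1,366.66; payment $353.84; balance $1,012.82
Month 8: opening $1,012.82; interest $2.03 → $1,014.85; payment $353.14; balance $661.71
Month 9: opening $661.71; interest $1.32 → $663.03; payment $352.43; balance $310.60
Month 10: opening $310.60; interest $0.62 → $311.22; payment $311.22; balance $0.00
Total interest: $6.94 + $6.24 + $5.54 + $4.83 + $4.13 + $3.43 + $2.73 + $2.03 + $1.32 + $0.62 = $37.81

$37.81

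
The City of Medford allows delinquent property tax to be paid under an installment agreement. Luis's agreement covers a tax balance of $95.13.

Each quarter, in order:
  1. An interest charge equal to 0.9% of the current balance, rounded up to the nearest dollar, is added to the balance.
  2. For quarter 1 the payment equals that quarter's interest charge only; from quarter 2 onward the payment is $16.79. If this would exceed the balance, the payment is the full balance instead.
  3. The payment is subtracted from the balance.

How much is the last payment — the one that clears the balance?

$1.39

Quarter 1: $95.13 +$1.00 interest = $96.13; pay $1.00 → $95.13
Quarter 2: $95.13 +$1.00 interest = $96.13; pay $16.79 → $79.34
Quarter 3: $79.34 +$1.00 interest = $80.34; pay $16.79 → $63.55
Quarter 4: $63.55 +$1.00 interest = $64.55; pay $16.79 → $47.76
Quarter 5: $47.76 +$1.00 interest = $48.76; pay $16.79 → $31.97
Quarter 6: $31.97 +$1.00 interest = $32.97; pay $16.79 → $16.18
Quarter 7: $16.18 +$1.00 interest = $17.18; pay $16.79 → $0.39
Quarter 8: $0.39 +$1.00 interest = $1.39; pay $1.39 → $0.00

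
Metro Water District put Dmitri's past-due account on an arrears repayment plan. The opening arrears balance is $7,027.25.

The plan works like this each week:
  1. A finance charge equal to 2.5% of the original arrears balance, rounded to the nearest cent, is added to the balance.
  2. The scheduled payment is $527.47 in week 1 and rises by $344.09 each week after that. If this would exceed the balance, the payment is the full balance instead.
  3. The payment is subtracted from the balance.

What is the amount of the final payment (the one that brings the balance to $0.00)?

$2,003.08

Week 1: opening $7,027.25; interest $175.68 → $7,202.93; payment $527.47; balance $6,675.46
Week 2: opening $6,675.46; interest $175.68 → $6,851.14; payment $871.56; balance $5,979.58
Week 3: opening $5,979.58; interest $175.68 → $6,155.26; payment $1,215.65; balance $4,939.61
Week 4: opening $4,939.61; interest $175.68 → $5,115.29; payment $1,559.74; balance $3,555.55
Week 5: opening $3,555.55; interest $175.68 → $3,731.23; payment $1,903.83; balance $1,827.40
Week 6: opening $1,827.40; interest $175.68 → $2,003.08; payment $2,003.08; balance $0.00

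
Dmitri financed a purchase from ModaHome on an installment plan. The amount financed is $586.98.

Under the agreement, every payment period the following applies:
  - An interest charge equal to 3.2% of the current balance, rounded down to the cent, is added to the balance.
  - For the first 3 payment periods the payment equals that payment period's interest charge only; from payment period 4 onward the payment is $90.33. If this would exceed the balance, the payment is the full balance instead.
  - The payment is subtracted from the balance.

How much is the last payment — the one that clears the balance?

Payment period 1: opening $586.98; interest $18.78 → $605.76; payment $18.78; balance $586.98
Payment period 2: opening $586.98; interest $18.78 → $605.76; payment $18.78; balance $586.98
Payment period 3: opening $586.98; interest $18.78 → $605.76; payment $18.78; balance $586.98
Payment period 4: opening $586.98; interest $18.78 → $605.76; payment $90.33; balance $515.43
Payment period 5: opening $515.43; interest $16.49 → $531.92; payment $90.33; balance $441.59
Payment period 6: opening $441.59; interest $14.13 → $455.72; payment $90.33; balance $365.39
Payment period 7: opening $365.39; interest $11.69 → $377.08; payment $90.33; balance $286.75
Payment period 8: opening $286.75; interest $9.17 → $295.92; payment $90.33; balance $205.59
Payment period 9: opening $205.59; interest $6.57 → $212.16; payment $90.33; balance $121.83
Payment period 10: opening $121.83; interest $3.89 → $125.72; payment $90.33; balance $35.39
Payment period 11: opening $35.39; interest $1.13 → $36.52; payment $36.52; balance $0.00

$36.52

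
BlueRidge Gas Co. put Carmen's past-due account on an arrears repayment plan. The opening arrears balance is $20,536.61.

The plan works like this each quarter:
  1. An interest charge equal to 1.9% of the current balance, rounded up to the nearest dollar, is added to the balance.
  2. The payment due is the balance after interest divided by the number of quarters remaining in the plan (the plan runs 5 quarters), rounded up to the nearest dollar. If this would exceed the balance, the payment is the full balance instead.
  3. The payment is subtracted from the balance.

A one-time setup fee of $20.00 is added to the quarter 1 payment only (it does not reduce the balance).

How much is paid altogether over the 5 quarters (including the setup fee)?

Quarter 1: opening $20,536.61; interest $391.00 → $20,927.61; payment $4,186.00 (+ $20.00 fee); balance $16,741.61
Quarter 2: opening $16,741.61; interest $319.00 → $17,060.61; payment $4,266.00; balance $12,794.61
Quarter 3: opening $12,794.61; interest $244.00 → $13,038.61; payment $4,347.00; balance $8,691.61
Quarter 4: opening $8,691.61; interest $166.00 → $8,857.61; payment $4,429.00; balance $4,428.61
Quarter 5: opening $4,428.61; interest $85.00 → $4,513.61; payment $4,513.61; balance $0.00
Total paid: $21,761.61

$21,761.61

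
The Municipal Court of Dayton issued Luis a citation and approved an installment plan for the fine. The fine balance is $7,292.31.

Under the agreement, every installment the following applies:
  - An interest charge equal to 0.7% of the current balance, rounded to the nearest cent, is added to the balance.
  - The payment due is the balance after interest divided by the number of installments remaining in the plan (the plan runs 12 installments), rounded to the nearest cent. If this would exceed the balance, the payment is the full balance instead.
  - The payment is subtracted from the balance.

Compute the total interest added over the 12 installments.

$340.45

Installment 1: $7,292.31 +$51.05 interest = $7,343.36; pay $611.95 → $6,731.41
Installment 2: $6,731.41 +$47.12 interest = $6,778.53; pay $616.23 → $6,162.30
Installment 3: $6,162.30 +$43.14 interest = $6,205.44; pay $620.54 → $5,584.90
Installment 4: $5,584.90 +$39.09 interest = $5,623.99; pay $624.89 → $4,999.10
Installment 5: $4,999.10 +$34.99 interest = $5,034.09; pay $629.26 → $4,404.83
Installment 6: $4,404.83 +$30.83 interest = $4,435.66; pay $633.67 → $3,801.99
Installment 7: $3,801.99 +$26.61 interest = $3,828.60; pay $638.10 → $3,190.50
Installment 8: $3,190.50 +$22.33 interest = $3,212.83; pay $642.57 → $2,570.26
Installment 9: $2,570.26 +$17.99 interest = $2,588.25; pay $647.06 → $1,941.19
Installment 10: $1,941.19 +$13.59 interest = $1,954.78; pay $651.59 → $1,303.19
Installment 11: $1,303.19 +$9.12 interest = $1,312.31; pay $656.16 → $656.15
Installment 12: $656.15 +$4.59 interest = $660.74; pay $660.74 → $0.00
Total interest: $51.05 + $47.12 + $43.14 + $39.09 + $34.99 + $30.83 + $26.61 + $22.33 + $17.99 + $13.59 + $9.12 + $4.59 = $340.45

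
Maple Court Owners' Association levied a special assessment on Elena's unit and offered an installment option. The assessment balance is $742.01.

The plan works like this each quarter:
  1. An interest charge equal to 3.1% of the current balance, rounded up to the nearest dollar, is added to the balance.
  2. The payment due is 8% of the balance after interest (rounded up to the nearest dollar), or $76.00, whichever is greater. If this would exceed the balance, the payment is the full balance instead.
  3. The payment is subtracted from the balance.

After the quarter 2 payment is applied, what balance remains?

Quarter 1: $742.01 +$24.00 interest = $766.01; pay $76.00 → $690.01
Quarter 2: $690.01 +$22.00 interest = $712.01; pay $76.00 → $636.01

$636.01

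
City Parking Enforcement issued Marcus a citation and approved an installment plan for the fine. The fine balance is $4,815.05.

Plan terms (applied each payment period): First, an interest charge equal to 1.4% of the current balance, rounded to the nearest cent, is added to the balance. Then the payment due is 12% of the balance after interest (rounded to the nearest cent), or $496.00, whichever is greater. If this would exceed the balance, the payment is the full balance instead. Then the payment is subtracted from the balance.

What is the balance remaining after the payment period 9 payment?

Payment period 1: opening $4,815.05; interest $67.41 → $4,882.46; payment $585.90; balance $4,296.56
Payment period 2: opening $4,296.56; interest $60.15 → $4,356.71; payment $522.81; balance $3,833.90
Payment period 3: opening $3,833.90; interest $53.67 → $3,887.57; payment $496.00; balance $3,391.57
Payment period 4: opening $3,391.57; interest $47.48 → $3,439.05; payment $496.00; balance $2,943.05
Payment period 5: opening $2,943.05; interest $41.20 → $2,984.25; payment $496.00; balance $2,488.25
Payment period 6: opening $2,488.25; interest $34.84 → $2,523.09; payment $496.00; balance $2,027.09
Payment period 7: opening $2,027.09; interest $28.38 → $2,055.47; payment $496.00; balance $1,559.47
Payment period 8: opening $1,559.47; interest $21.83 → $1,581.30; payment $496.00; balance $1,085.30
Payment period 9: opening $1,085.30; interest $15.19 → $1,100.49; payment $496.00; balance $604.49

$604.49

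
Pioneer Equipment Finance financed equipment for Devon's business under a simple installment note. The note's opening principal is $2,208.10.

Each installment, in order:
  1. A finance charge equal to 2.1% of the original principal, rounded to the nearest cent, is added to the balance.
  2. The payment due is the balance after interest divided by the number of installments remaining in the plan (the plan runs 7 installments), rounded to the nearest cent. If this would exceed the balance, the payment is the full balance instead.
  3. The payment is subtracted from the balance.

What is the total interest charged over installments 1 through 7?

Installment 1: $2,208.10 +$46.37 interest = $2,254.47; pay $322.07 → $1,932.40
Installment 2: $1,932.40 +$46.37 interest = $1,978.77; pay $329.80 → $1,648.97
Installment 3: $1,648.97 +$46.37 interest = $1,695.34; pay $339.07 → $1,356.27
Installment 4: $1,356.27 +$46.37 interest = $1,402.64; pay $350.66 → $1,051.98
Installment 5: $1,051.98 +$46.37 interest = $1,098.35; pay $366.12 → $732.23
Installment 6: $732.23 +$46.37 interest = $778.60; pay $389.30 → $389.30
Installment 7: $389.30 +$46.37 interest = $435.67; pay $435.67 → $0.00
Total interest: $46.37 + $46.37 + $46.37 + $46.37 + $46.37 + $46.37 + $46.37 = $324.59

$324.59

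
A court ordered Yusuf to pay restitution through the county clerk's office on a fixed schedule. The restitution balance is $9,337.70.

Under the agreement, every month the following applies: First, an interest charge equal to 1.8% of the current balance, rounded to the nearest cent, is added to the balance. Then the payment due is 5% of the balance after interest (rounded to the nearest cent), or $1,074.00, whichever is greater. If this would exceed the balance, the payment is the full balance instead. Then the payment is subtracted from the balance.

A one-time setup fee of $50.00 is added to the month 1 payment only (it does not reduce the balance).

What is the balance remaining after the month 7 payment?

# | Opening | Interest | Payment | Fee | End bal
1 | $9,337.70 | $168.08 | $1,074.00 | $50.00 | $8,431.78
2 | $8,431.78 | $151.77 | $1,074.00 | — | $7,509.55
3 | $7,509.55 | $135.17 | $1,074.00 | — | $6,570.72
4 | $6,570.72 | $118.27 | $1,074.00 | — | $5,614.99
5 | $5,614.99 | $101.07 | $1,074.00 | — | $4,642.06
6 | $4,642.06 | $83.56 | $1,074.00 | — | $3,651.62
7 | $3,651.62 | $65.73 | $1,074.00 | — | $2,643.35

$2,643.35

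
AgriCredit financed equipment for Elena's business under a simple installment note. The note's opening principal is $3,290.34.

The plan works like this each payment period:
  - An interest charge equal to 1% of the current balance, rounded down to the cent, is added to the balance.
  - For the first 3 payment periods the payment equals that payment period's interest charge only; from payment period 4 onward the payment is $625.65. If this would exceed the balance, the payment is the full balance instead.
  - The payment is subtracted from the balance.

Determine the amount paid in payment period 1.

Payment period 1: $3,290.34 +$32.90 interest = $3,323.24; pay $32.90 → $3,290.34

$32.90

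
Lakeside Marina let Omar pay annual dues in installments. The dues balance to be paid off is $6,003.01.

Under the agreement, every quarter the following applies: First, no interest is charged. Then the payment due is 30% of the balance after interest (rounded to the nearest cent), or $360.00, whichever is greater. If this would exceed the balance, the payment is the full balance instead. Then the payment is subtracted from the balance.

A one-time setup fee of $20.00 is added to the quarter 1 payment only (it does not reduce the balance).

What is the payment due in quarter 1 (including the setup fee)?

Quarter 1: opening $6,003.01; payment $1,800.90 (+ $20.00 fee); balance $4,202.11

$1,820.90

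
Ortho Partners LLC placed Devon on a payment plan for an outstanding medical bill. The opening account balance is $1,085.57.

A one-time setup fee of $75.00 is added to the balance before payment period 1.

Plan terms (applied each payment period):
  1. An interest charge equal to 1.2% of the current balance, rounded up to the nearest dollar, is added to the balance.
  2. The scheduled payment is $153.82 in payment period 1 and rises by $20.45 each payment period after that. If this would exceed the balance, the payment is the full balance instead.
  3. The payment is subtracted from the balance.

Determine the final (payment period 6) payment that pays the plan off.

$242.97

# | Opening | Interest | Payment | End bal
1 | $1,160.57 | $14.00 | $153.82 | $1,020.75
2 | $1,020.75 | $13.00 | $174.27 | $859.48
3 | $859.48 | $11.00 | $194.72 | $675.76
4 | $675.76 | $9.00 | $215.17 | $469.59
5 | $469.59 | $6.00 | $235.62 | $239.97
6 | $239.97 | $3.00 | $242.97 | $0.00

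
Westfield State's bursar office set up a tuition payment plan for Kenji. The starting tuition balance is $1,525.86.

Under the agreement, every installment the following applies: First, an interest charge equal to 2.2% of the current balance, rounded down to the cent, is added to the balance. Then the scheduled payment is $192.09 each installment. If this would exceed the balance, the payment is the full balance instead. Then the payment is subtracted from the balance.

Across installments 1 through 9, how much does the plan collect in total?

$1,695.72

# | Opening | Interest | Payment | End bal
1 | $1,525.86 | $33.56 | $192.09 | $1,367.33
2 | $1,367.33 | $30.08 | $192.09 | $1,205.32
3 | $1,205.32 | $26.51 | $192.09 | $1,039.74
4 | $1,039.74 | $22.87 | $192.09 | $870.52
5 | $870.52 | $19.15 | $192.09 | $697.58
6 | $697.58 | $15.34 | $192.09 | $520.83
7 | $520.83 | $11.45 | $192.09 | $340.19
8 | $340.19 | $7.48 | $192.09 | $155.58
9 | $155.58 | $3.42 | $159.00 | $0.00
Total paid: $1,695.72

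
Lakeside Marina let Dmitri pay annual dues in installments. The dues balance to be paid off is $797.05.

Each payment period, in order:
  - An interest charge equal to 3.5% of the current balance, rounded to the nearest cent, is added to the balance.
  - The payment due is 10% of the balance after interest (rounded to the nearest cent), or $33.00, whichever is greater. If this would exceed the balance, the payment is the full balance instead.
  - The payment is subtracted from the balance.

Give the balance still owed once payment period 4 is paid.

$600.10

Payment period 1: opening $797.05; interest $27.90 → $824.95; payment $82.50; balance $742.45
Payment period 2: opening $742.45; interest $25.99 → $768.44; payment $76.84; balance $691.60
Payment period 3: opening $691.60; interest $24.21 → $715.81; payment $71.58; balance $644.23
Payment period 4: opening $644.23; interest $22.55 → $666.78; payment $66.68; balance $600.10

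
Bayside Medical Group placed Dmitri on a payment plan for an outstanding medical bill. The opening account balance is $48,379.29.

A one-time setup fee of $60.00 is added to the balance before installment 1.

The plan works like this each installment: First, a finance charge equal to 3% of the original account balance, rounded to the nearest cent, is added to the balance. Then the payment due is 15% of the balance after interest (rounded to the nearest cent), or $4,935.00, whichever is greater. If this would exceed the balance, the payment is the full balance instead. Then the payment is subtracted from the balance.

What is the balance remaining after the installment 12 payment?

Installment 1: $48,439.29 +$1,451.38 interest = $49,890.67; pay $7,483.60 → $42,407.07
Installment 2: $42,407.07 +$1,451.38 interest = $43,858.45; pay $6,578.77 → $37,279.68
Installment 3: $37,279.68 +$1,451.38 interest = $38,731.06; pay $5,809.66 → $32,921.40
Installment 4: $32,921.40 +$1,451.38 interest = $34,372.78; pay $5,155.92 → $29,216.86
Installment 5: $29,216.86 +$1,451.38 interest = $30,668.24; pay $4,935.00 → $25,733.24
Installment 6: $25,733.24 +$1,451.38 interest = $27,184.62; pay $4,935.00 → $22,249.62
Installment 7: $22,249.62 +$1,451.38 interest = $23,701.00; pay $4,935.00 → $18,766.00
Installment 8: $18,766.00 +$1,451.38 interest = $20,217.38; pay $4,935.00 → $15,282.38
Installment 9: $15,282.38 +$1,451.38 interest = $16,733.76; pay $4,935.00 → $11,798.76
Installment 10: $11,798.76 +$1,451.38 interest = $13,250.14; pay $4,935.00 → $8,315.14
Installment 11: $8,315.14 +$1,451.38 interest = $9,766.52; pay $4,935.00 → $4,831.52
Installment 12: $4,831.52 +$1,451.38 interest = $6,282.90; pay $4,935.00 → $1,347.90

$1,347.90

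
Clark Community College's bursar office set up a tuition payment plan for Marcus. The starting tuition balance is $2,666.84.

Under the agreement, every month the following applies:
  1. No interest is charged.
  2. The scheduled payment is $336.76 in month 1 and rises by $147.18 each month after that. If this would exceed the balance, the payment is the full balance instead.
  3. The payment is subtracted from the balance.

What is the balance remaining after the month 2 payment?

Month 1: $2,666.84 − $336.76 → $2,330.08
Month 2: $2,330.08 − $483.94 → $1,846.14

$1,846.14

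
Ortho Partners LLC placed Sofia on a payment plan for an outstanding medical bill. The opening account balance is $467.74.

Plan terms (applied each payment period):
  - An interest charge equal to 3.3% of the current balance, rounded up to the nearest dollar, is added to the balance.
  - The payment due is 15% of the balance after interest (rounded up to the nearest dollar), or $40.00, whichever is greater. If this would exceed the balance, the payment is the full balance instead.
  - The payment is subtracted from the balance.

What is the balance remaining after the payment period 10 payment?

Payment period 1: opening $467.74; interest $16.00 → $483.74; payment $73.00; balance $410.74
Payment period 2: opening $410.74; interest $14.00 → $424.74; payment $64.00; balance $360.74
Payment period 3: opening $360.74; interest $12.00 → $372.74; payment $56.00; balance $316.74
Payment period 4: opening $316.74; interest $11.00 → $327.74; payment $50.00; balance $277.74
Payment period 5: opening $277.74; interest $10.00 → $287.74; payment $44.00; balance $243.74
Payment period 6: opening $243.74; interest $9.00 → $252.74; payment $40.00; balance $212.74
Payment period 7: opening $212.74; interest $8.00 → $220.74; payment $40.00; balance $180.74
Payment period 8: opening $180.74; interest $6.00 → $186.74; payment $40.00; balance $146.74
Payment period 9: opening $146.74; interest $5.00 → $151.74; payment $40.00; balance $111.74
Payment period 10: opening $111.74; interest $4.00 → $115.74; payment $40.00; balance $75.74

$75.74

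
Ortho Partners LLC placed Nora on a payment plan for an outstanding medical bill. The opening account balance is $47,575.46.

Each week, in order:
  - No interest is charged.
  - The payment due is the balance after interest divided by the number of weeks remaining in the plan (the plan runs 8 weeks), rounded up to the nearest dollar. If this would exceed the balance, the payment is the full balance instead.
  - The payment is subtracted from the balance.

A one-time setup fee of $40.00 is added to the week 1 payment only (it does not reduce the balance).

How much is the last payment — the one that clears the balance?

$5,946.46

Week 1: opening $47,575.46; payment $5,947.00 (+ $40.00 fee); balance $41,628.46
Week 2: opening $41,628.46; payment $5,947.00; balance $35,681.46
Week 3: opening $35,681.46; payment $5,947.00; balance $29,734.46
Week 4: opening $29,734.46; payment $5,947.00; balance $23,787.46
Week 5: opening $23,787.46; payment $5,947.00; balance $17,840.46
Week 6: opening $17,840.46; payment $5,947.00; balance $11,893.46
Week 7: opening $11,893.46; payment $5,947.00; balance $5,946.46
Week 8: opening $5,946.46; payment $5,946.46; balance $0.00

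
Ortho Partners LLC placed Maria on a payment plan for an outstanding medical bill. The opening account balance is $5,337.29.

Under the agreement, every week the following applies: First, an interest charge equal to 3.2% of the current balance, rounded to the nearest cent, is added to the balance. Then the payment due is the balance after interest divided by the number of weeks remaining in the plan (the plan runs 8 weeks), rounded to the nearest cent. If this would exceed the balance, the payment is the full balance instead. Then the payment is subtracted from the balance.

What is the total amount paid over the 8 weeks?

$6,166.08

Week 1: opening $5,337.29; interest $170.79 → $5,508.08; payment $688.51; balance $4,819.57
Week 2: opening $4,819.57; interest $154.23 → $4,973.80; payment $710.54; balance $4,263.26
Week 3: opening $4,263.26; interest $136.42 → $4,399.68; payment $733.28; balance $3,666.40
Week 4: opening $3,666.40; interest $117.32 → $3,783.72; payment $756.74; balance $3,026.98
Week 5: opening $3,026.98; interest $96.86 → $3,123.84; payment $780.96; balance $2,342.88
Week 6: opening $2,342.88; interest $74.97 → $2,417.85; payment $805.95; balance $1,611.90
Week 7: opening $1,611.90; interest $51.58 → $1,663.48; payment $831.74; balance $831.74
Week 8: opening $831.74; interest $26.62 → $858.36; payment $858.36; balance $0.00
Total paid: $6,166.08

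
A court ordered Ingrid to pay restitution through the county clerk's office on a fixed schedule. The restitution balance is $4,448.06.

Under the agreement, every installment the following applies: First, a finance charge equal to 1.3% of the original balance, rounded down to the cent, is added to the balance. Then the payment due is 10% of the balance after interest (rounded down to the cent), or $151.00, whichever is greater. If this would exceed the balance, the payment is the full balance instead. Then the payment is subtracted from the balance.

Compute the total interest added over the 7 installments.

Installment 1: $4,448.06 +$57.82 interest = $4,505.88; pay $450.58 → $4,055.30
Installment 2: $4,055.30 +$57.82 interest = $4,113.12; pay $411.31 → $3,701.81
Installment 3: $3,701.81 +$57.82 interest = $3,759.63; pay $375.96 → $3,383.67
Installment 4: $3,383.67 +$57.82 interest = $3,441.49; pay $344.14 → $3,097.35
Installment 5: $3,097.35 +$57.82 interest = $3,155.17; pay $315.51 → $2,839.66
Installment 6: $2,839.66 +$57.82 interest = $2,897.48; pay $289.74 → $2,607.74
Installment 7: $2,607.74 +$57.82 interest = $2,665.56; pay $266.55 → $2,399.01
Total interest: $57.82 + $57.82 + $57.82 + $57.82 + $57.82 + $57.82 + $57.82 = $404.74

$404.74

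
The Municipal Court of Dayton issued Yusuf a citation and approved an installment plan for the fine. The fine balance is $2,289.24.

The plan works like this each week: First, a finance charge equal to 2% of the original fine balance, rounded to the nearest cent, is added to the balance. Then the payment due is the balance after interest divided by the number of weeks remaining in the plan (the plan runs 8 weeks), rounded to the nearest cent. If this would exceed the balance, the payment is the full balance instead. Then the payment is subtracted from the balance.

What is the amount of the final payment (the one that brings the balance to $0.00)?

$410.57

Week 1: opening $2,289.24; interest $45.78 → $2,335.02; payment $291.88; balance $2,043.14
Week 2: opening $2,043.14; interest $45.78 → $2,088.92; payment $298.42; balance $1,790.50
Week 3: opening $1,790.50; interest $45.78 → $1,836.28; payment $306.05; balance $1,530.23
Week 4: opening $1,530.23; interest $45.78 → $1,576.01; payment $315.20; balance $1,260.81
Week 5: opening $1,260.81; interest $45.78 → $1,306.59; payment $326.65; balance $979.94
Week 6: opening $979.94; interest $45.78 → $1,025.72; payment $341.91; balance $683.81
Week 7: opening $683.81; interest $45.78 → $729.59; payment $364.80; balance $364.79
Week 8: opening $364.79; interest $45.78 → $410.57; payment $410.57; balance $0.00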